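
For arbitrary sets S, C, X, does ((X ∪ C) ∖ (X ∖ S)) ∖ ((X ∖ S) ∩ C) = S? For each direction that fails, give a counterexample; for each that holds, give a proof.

Neither inclusion holds.

Forward inclusion. This inclusion fails. Take S = ∅, C = {1}, X = ∅; then 1 ∈ ((X ∪ C) ∖ (X ∖ S)) ∖ ((X ∖ S) ∩ C) but 1 ∉ S.

Reverse inclusion. This inclusion fails. Take S = {1}, C = ∅, X = ∅; then 1 ∈ S but 1 ∉ ((X ∪ C) ∖ (X ∖ S)) ∖ ((X ∖ S) ∩ C).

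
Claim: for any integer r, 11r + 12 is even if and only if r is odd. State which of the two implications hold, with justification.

(⇒) fails and (⇐) fails.

(⟹) This fails: r = 4 gives 11r + 12 = 56, which is even, but 4 is even, not odd.

(⟸) This also fails: r = 1 is odd, but 11r + 12 = 23 is odd, not even.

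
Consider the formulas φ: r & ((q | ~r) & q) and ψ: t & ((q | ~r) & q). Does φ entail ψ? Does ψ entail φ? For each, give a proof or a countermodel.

Both directions fail.

(→) This fails. Under r = T, t = F, q = T, the left side is true but the right side is false.

(←) This fails. Under r = F, t = T, q = T, the left side is false but the right side is true.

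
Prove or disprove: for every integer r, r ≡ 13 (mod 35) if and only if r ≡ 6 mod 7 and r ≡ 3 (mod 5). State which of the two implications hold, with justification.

(⟹) Suppose r ≡ 13 (mod 35); write r = 35j + 13. Since 7 ∣ 35, reducing mod 7 gives r ≡ 13 ≡ 6 (mod 7); since 5 ∣ 35, reducing mod 5 gives r ≡ 13 ≡ 3 (mod 5).

(⟸) Conversely, if r ≡ 6 (mod 7) and r ≡ 3 (mod 5), then by the Chinese remainder theorem r ≡ 13 (mod 35). This is exactly r ≡ 13 (mod 35).

Equivalent; both directions hold.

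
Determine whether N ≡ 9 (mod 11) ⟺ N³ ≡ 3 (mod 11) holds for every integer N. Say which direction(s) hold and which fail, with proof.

Both implications hold.

(→) Suppose N ≡ 9 (mod 11). Write N = 11j + 9. Then (11j + 9)³ = 1331j³ + 3267j² + 2673j + 729 = 11(121j³ + 297j² + 243j + 66) + 3, so N³ ≡ 3 (mod 11).

(←) Conversely, suppose N³ ≡ 3 (mod 11). The only residue r in {0, …, 10} with r³ ≡ 3 (mod 11) is r = 9, so N ≡ 9 (mod 11).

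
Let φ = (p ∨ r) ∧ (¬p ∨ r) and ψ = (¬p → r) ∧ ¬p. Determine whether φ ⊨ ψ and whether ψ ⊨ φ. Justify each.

The forward direction fails; the converse holds.

(⇒) This fails. Under r = T, p = T, the left side is true but the right side is false.

(⇐) Assume the antecedent. If r is true, (p ∨ r) ∧ (¬p ∨ r) reduces to true regardless of the other variables. If r is false, the antecedent cannot hold. Either way (p ∨ r) ∧ (¬p ∨ r) holds.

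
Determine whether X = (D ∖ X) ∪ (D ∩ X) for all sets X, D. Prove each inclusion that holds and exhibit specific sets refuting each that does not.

(⊆) This inclusion fails. Take X = {1}, D = ∅; then 1 ∈ X but 1 ∉ (D ∖ X) ∪ (D ∩ X).

(⊇) This inclusion fails. Take X = ∅, D = {1}; then 1 ∈ (D ∖ X) ∪ (D ∩ X) but 1 ∉ X.

(⊆) fails and (⊇) fails.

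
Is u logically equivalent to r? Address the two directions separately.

(⇒) fails and (⇐) fails.

(→) This fails. Under u = T, r = F, the left side is true but the right side is false.

(←) This fails. Under u = F, r = T, the left side is false but the right side is true.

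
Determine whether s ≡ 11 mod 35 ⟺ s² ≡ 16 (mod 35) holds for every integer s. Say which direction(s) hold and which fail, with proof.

[⇐] This fails: take s = 4. Then 4² = 16 ≡ 16 (mod 35), yet 4 ≡ 4 (mod 35), not 11.

[⇒] Suppose s ≡ 11 mod 35. Write s = 35j + 11. Then (35j + 11)² = 1225j² + 770j + 121 = 35(35j² + 22j + 3) + 16, so s² ≡ 16 (mod 35).

The forward direction holds; the converse fails.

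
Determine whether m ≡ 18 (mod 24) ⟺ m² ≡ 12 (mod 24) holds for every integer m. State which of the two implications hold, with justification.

The forward direction holds; the converse fails.

[⇒] Suppose m ≡ 18 (mod 24). Write m = 24j + 18. Then (24j + 18)² = 576j² + 864j + 324 = 24(24j² + 36j + 13) + 12, so m² ≡ 12 (mod 24).

[⇐] This fails: take m = 6. Then 6² = 36 ≡ 12 (mod 24), yet 6 ≡ 6 (mod 24), not 18.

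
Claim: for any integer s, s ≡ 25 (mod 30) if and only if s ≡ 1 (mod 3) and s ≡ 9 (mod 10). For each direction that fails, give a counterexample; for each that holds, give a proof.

[⇒] This fails: s = 25 gives 25 ≡ 25 (mod 30) but 25 ≡ 5 (mod 10), so the conjunction on the right does not hold.

[⇐] This fails: s = 19 satisfies both congruences on the right (19 ≡ 1 mod 3 and 19 ≡ 9 mod 10) yet 19 ≡ 19 (mod 30), not 25.

Neither direction holds.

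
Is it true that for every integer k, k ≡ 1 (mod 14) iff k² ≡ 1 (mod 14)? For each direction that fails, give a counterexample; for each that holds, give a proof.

(⇒) holds; (⇐) fails.

Forward direction. Suppose k ≡ 1 (mod 14). Write k = 14j + 1. Then (14j + 1)² = 196j² + 28j + 1 = 14(14j² + 2j) + 1, so k² ≡ 1 (mod 14).

Converse. This fails: take k = 13. Then 13² = 169 ≡ 1 (mod 14), yet 13 ≡ 13 (mod 14), not 1.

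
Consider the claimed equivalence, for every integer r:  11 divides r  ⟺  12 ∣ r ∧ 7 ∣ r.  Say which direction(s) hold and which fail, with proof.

(⟹) This fails: take r = 11. Certainly 11 ∣ 11, but 12 ∤ 11.

(⟸) This fails: take r = 84. Both 12 ∣ 84 and 7 ∣ 84, yet 84 is not a multiple of 11 (since 84 = 7·11 + 7), so 11 ∤ 84.

Neither direction holds.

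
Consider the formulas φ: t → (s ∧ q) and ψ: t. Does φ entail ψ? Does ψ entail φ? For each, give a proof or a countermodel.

(⟹) This fails. Under t = F, q = F, s = F, the left side is true but the right side is false.

(⟸) This fails. Under t = T, q = F, s = F, the left side is false but the right side is true.

Neither implication holds.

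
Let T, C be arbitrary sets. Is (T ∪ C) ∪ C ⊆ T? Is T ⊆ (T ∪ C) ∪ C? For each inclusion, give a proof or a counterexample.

(⊆) This inclusion fails. Take T = ∅, C = {1}; then 1 ∈ (T ∪ C) ∪ C but 1 ∉ T.

(⊇) Let x ∈ T. Then either x ∈ T and x ∉ C; or x ∈ T ∩ C. In each case x ∈ (T ∪ C) ∪ C, so T ⊆ (T ∪ C) ∪ C.

Only the reverse inclusion holds.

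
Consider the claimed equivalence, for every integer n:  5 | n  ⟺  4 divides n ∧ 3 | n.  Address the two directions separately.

(→) This fails: take n = 5. Certainly 5 ∣ 5, but 4 ∤ 5.

(←) This fails: take n = 12. Both 4 ∣ 12 and 3 ∣ 12, yet 12 is not a multiple of 5 (since 12 = 2·5 + 2), so 5 ∤ 12.

Neither implication holds.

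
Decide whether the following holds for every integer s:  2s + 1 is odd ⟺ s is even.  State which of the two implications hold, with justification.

[⇒] This fails: take s = 3. Then 2s + 1 = 7, which is odd, yet s = 3 is odd, not even.

[⇐] Suppose s is even. Since 2 is even, 2s is even for every s, so 2s + 1 has the same parity as 1, which is odd. Hence 2s + 1 is odd.

Not equivalent: only (⇐) holds.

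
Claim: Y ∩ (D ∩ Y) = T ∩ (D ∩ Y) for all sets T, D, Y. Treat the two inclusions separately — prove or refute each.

Only the reverse inclusion holds.

(⟸) Let x ∈ T ∩ (D ∩ Y). Then x ∈ T ∩ D ∩ Y, from which x ∈ Y ∩ (D ∩ Y).

(⟹) This inclusion fails. Take T = ∅, D = {1}, Y = {1}; then 1 ∈ Y ∩ (D ∩ Y) but 1 ∉ T ∩ (D ∩ Y).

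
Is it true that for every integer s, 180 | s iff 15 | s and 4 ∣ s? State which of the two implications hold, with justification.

(⇒) holds; (⇐) fails.

Forward direction. If 180 ∣ s, write s = 180q. Since 180 = 12·15, s = 15·(12q), so 15 ∣ s; and since 180 = 45·4, s = 4·(45q), so 4 ∣ s.

Converse. This fails: take s = 60. Both 15 ∣ 60 and 4 ∣ 60, yet 60 is not a multiple of 180 (since 60 = 0·180 + 60), so 180 ∤ 60.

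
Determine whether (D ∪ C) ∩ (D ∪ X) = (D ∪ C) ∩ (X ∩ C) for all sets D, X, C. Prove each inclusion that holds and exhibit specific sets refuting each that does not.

The sets are not equal: only the reverse inclusion holds.

(⟹) This inclusion fails. Take D = {1}, X = ∅, C = ∅; then 1 ∈ (D ∪ C) ∩ (D ∪ X) but 1 ∉ (D ∪ C) ∩ (X ∩ C).

(⟸) Let x ∈ (D ∪ C) ∩ (X ∩ C). Then either x ∈ X ∩ C and x ∉ D; or x ∈ D ∩ X ∩ C. In each case x ∈ (D ∪ C) ∩ (D ∪ X), so (D ∪ C) ∩ (X ∩ C) ⊆ (D ∪ C) ∩ (D ∪ X).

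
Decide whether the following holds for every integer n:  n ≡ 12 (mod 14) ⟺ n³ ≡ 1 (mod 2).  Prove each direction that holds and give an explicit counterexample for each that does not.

(⇒) fails and (⇐) fails.

[⇒] This fails: take n = 12. Then 12 ≡ 12 (mod 14), but 12³ = 1728 ≡ 0 (mod 2), not 1.

[⇐] This fails: take n = 1. Then 1³ = 1 ≡ 1 (mod 2), yet 1 ≡ 1 (mod 14), not 12.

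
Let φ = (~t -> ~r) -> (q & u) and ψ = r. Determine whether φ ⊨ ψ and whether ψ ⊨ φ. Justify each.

(→) This fails. Under q = T, r = F, t = F, u = T, the left side is true but the right side is false.

(←) This fails. Under q = F, r = T, t = T, u = F, the left side is false but the right side is true.

Both directions fail.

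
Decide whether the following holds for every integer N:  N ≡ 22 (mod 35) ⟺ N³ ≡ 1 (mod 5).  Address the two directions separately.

[⇒] This fails: take N = 22. Then 22 ≡ 22 (mod 35), but 22³ = 10648 ≡ 3 (mod 5), not 1.

[⇐] This fails: take N = 1. Then 1³ = 1 ≡ 1 (mod 5), yet 1 ≡ 1 (mod 35), not 22.

Neither direction holds.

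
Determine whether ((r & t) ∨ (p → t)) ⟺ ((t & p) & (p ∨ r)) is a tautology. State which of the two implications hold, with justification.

(⇒) fails; (⇐) holds.

[⇐] Assume the antecedent. If t is true, (r & t) ∨ (p → t) reduces to true regardless of the other variables. If t is false, the antecedent cannot hold. Either way (r & t) ∨ (p → t) holds.

[⇒] This fails. Under t = F, r = F, p = F, the left side is true but the right side is false.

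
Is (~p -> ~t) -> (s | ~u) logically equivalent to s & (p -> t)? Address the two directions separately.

Only the reverse direction holds.

(⟹) This fails. Under u = F, s = F, t = F, p = F, the left side is true but the right side is false.

(⟸) Assume the antecedent. If s is true, (~p -> ~t) -> (s | ~u) reduces to true regardless of the other variables. If s is false, the antecedent cannot hold. Either way (~p -> ~t) -> (s | ~u) holds.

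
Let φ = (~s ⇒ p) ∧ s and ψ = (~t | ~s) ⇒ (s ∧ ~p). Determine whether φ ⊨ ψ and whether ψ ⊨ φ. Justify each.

(→) This fails. Under p = T, s = T, t = F, the left side is true but the right side is false.

(←) Assume the antecedent. If p is true, the antecedent forces (p = T, s = T, t = T), and (~s ⇒ p) ∧ s holds there. If p is false, the antecedent forces (p = F, s = T, t = F) or (p = F, s = T, t = T), and (~s ⇒ p) ∧ s holds there. Either way (~s ⇒ p) ∧ s holds.

(⇒) fails; (⇐) holds.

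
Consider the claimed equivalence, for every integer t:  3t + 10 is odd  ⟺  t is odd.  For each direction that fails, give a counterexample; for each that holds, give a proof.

[⇒] Suppose 3t + 10 is odd. Since 3 is odd, 3t and t have the same parity, so 3t + 10 ≡ t + 10 (mod 2). As 10 is even, 3t + 10 is odd exactly when t is odd. Thus t is odd.

[⇐] Conversely, suppose t is odd; write t = 2j + 1. Then 3t + 10 = 3·(2j + 1) + 10 = 2·3j + 13, which is odd.

The biconditional holds.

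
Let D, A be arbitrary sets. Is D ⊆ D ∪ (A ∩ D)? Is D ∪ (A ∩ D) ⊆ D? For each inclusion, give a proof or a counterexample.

Both inclusions hold.

(⟸) Let x ∈ D ∪ (A ∩ D). Then either x ∈ D and x ∉ A; or x ∈ D ∩ A. In each case x ∈ D, so D ∪ (A ∩ D) ⊆ D.

(⟹) Let x ∈ D. Then either x ∈ D and x ∉ A; or x ∈ D ∩ A. In each case x ∈ D ∪ (A ∩ D), so D ⊆ D ∪ (A ∩ D).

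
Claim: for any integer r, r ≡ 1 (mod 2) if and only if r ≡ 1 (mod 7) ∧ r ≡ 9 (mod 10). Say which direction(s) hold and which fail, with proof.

The forward direction fails; the converse holds.

Forward direction. This fails: r = 1 gives 1 ≡ 1 (mod 2) but 1 ≡ 1 (mod 10), so the conjunction on the right does not hold.

Converse. If r ≡ 1 (mod 7) and r ≡ 9 (mod 10), then by the Chinese remainder theorem r ≡ 29 (mod 70). Since 29 ≡ 1 (mod 2) and 2 ∣ 70, we get r ≡ 1 (mod 2).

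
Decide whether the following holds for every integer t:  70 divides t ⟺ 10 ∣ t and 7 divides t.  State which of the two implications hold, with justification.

(←) Suppose 10 ∣ t and 7 ∣ t. Any common multiple of 10 and 7 is a multiple of their lcm; here gcd(10, 7) = 1, so lcm(10, 7) = 10·7 = 70, so 70 ∣ t.

(→) If 70 ∣ t, write t = 70q. Since 70 = 7·10, t = 10·(7q), so 10 ∣ t; and since 70 = 10·7, t = 7·(10q), so 7 ∣ t.

Equivalent; both directions hold.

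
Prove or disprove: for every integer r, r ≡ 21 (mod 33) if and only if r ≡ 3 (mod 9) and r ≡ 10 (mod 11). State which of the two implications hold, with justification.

Not equivalent: only (⇐) holds.

(⟹) This fails: r = 54 gives 54 ≡ 21 (mod 33) but 54 ≡ 0 (mod 9), so the conjunction on the right does not hold.

(⟸) Conversely, if r ≡ 3 (mod 9) and r ≡ 10 (mod 11), then by the Chinese remainder theorem r ≡ 21 (mod 99). Since 21 ≡ 21 (mod 33) and 33 ∣ 99, we get r ≡ 21 (mod 33).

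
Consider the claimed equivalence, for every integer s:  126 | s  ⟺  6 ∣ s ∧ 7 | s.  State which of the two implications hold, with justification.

Converse. This fails: take s = 42. Both 6 ∣ 42 and 7 ∣ 42, yet 42 is not a multiple of 126 (since 42 = 0·126 + 42), so 126 ∤ 42.

Forward direction. If 126 ∣ s, write s = 126q. Since 126 = 21·6, s = 6·(21q), so 6 ∣ s; and since 126 = 18·7, s = 7·(18q), so 7 ∣ s.

Not equivalent: only (⇒) holds.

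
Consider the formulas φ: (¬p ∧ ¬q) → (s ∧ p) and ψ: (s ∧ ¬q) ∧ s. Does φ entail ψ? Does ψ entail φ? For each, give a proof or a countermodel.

[⇒] This fails. Under q = T, s = F, p = F, the left side is true but the right side is false.

[⇐] This fails. Under q = F, s = T, p = F, the left side is false but the right side is true.

Neither implication holds.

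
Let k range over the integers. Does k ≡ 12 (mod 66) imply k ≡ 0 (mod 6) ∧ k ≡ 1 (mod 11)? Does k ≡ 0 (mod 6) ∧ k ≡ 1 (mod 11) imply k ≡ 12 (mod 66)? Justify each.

Both implications hold.

(⟹) Suppose k ≡ 12 (mod 66); write k = 66j + 12. Since 6 ∣ 66, reducing mod 6 gives k ≡ 12 ≡ 0 (mod 6); since 11 ∣ 66, reducing mod 11 gives k ≡ 12 ≡ 1 (mod 11).

(⟸) Conversely, if k ≡ 0 (mod 6) and k ≡ 1 (mod 11), then by the Chinese remainder theorem k ≡ 12 (mod 66). This is exactly k ≡ 12 (mod 66).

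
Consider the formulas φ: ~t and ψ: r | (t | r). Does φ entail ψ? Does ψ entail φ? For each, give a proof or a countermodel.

(⟹) This fails. Under t = F, r = F, the left side is true but the right side is false.

(⟸) This fails. Under t = T, r = F, the left side is false but the right side is true.

Neither direction holds.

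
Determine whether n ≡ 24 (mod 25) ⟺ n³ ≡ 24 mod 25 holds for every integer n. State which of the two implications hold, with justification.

The biconditional holds.

Converse. Suppose n³ ≡ 24 (mod 25). The only residue r in {0, …, 24} with r³ ≡ 24 (mod 25) is r = 24, so n ≡ 24 (mod 25).

Forward direction. Suppose n ≡ 24 (mod 25). Write n = 25j + 24. Then (25j + 24)³ = 15625j³ + 45000j² + 43200j + 13824 = 25(625j³ + 1800j² + 1728j + 552) + 24, so n³ ≡ 24 (mod 25).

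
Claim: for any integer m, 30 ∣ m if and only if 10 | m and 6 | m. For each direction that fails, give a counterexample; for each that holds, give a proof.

(⇐) Suppose 10 ∣ m and 6 ∣ m. Any common multiple of 10 and 6 is a multiple of their lcm; here lcm(10, 6) = 10·6/gcd(10, 6) = 60/2 = 30, so 30 ∣ m.

(⇒) If 30 ∣ m, write m = 30q. Since 30 = 3·10, m = 10·(3q), so 10 ∣ m; and since 30 = 5·6, m = 6·(5q), so 6 ∣ m.

Equivalent; both directions hold.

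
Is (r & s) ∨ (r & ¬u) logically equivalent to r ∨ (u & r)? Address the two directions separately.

Only the forward implication holds.

(⟸) This fails. Under u = T, s = F, r = T, the left side is false but the right side is true.

(⟹) Assume the antecedent. If u is true, the antecedent forces (u = T, s = T, r = T), and r ∨ (u & r) holds there. If u is false, the antecedent forces (u = F, s = F, r = T) or (u = F, s = T, r = T), and r ∨ (u & r) holds there. Either way r ∨ (u & r) holds.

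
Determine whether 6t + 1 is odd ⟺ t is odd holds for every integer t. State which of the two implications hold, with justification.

Only the converse holds.

(→) This fails: take t = 2. Then 6t + 1 = 13, which is odd, yet t = 2 is even, not odd.

(←) Suppose t is odd. Since 6 is even, 6t is even for every t, so 6t + 1 has the same parity as 1, which is odd. Hence 6t + 1 is odd.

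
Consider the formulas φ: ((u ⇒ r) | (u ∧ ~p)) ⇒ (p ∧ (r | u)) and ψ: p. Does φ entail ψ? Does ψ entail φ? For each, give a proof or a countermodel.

(→) Assume the antecedent. If r is true, the antecedent forces (r = T, u = F, p = T) or (r = T, u = T, p = T), and p holds there. If r is false, the antecedent forces (r = F, u = T, p = T), and p holds there. Either way p holds.

(←) This fails. Under r = F, u = F, p = T, the left side is false but the right side is true.

Only the forward direction holds.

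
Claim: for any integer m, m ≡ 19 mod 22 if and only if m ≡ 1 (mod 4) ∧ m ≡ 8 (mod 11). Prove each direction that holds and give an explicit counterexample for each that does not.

Not equivalent: only (⇐) holds.

Converse. If m ≡ 1 (mod 4) and m ≡ 8 (mod 11), then by the Chinese remainder theorem m ≡ 41 (mod 44). Since 41 ≡ 19 (mod 22) and 22 ∣ 44, we get m ≡ 19 (mod 22).

Forward direction. This fails: m = 19 gives 19 ≡ 19 (mod 22) but 19 ≡ 3 (mod 4), so the conjunction on the right does not hold.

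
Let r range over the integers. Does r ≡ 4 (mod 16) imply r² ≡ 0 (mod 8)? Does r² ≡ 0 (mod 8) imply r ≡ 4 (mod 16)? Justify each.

Only the forward implication holds.

(⟸) This fails: take r = 0. Then 0² = 0 ≡ 0 (mod 8), yet 0 ≡ 0 (mod 16), not 4.

(⟹) Suppose r ≡ 4 (mod 16). Then r² ≡ 4² = 16 (mod 16), and since 8 ∣ 16, also r² ≡ 0 (mod 8).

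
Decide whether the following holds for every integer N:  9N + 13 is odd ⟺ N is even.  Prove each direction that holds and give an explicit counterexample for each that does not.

Both implications hold.

(⇐) Suppose N is even; write N = 2j. Then 9N + 13 = 9·(2j) + 13 = 2·9j + 13, which is odd.

(⇒) Suppose 9N + 13 is odd. Since 9 is odd, 9N and N have the same parity, so 9N + 13 ≡ N + 13 (mod 2). As 13 is odd, 9N + 13 is odd exactly when N is even. Thus N is even.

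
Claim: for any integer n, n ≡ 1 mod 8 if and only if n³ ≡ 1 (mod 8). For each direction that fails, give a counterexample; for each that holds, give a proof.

The biconditional holds.

(⟸) For the converse, argue contrapositively. If n ≢ 1 (mod 8), then n is congruent to one of 0, 2, 3, 4, 5, 6, 7 modulo 8, and these give n³ ≡ 0, 0, 3, 0, 5, 0, 7 respectively — never 1.

(⟹) Suppose n ≡ 1 mod 8. Write n = 8j + 1. Then (8j + 1)³ = 512j³ + 192j² + 24j + 1 = 8(64j³ + 24j² + 3j) + 1, so n³ ≡ 1 (mod 8).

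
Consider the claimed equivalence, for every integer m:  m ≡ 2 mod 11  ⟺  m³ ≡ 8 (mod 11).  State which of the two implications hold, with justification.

Both directions hold; the statement is true.

(⇐) Suppose m³ ≡ 8 (mod 11). The only residue r in {0, …, 10} with r³ ≡ 8 (mod 11) is r = 2, so m ≡ 2 (mod 11).

(⇒) Suppose m ≡ 2 mod 11. Write m = 11j + 2. Then (11j + 2)³ = 1331j³ + 726j² + 132j + 8 = 11(121j³ + 66j² + 12j) + 8, so m³ ≡ 8 (mod 11).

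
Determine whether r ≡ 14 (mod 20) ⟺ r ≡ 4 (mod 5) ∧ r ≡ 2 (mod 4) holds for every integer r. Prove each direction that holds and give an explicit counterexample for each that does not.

Forward direction. Suppose r ≡ 14 (mod 20); write r = 20j + 14. Since 5 ∣ 20, reducing mod 5 gives r ≡ 14 ≡ 4 (mod 5); since 4 ∣ 20, reducing mod 4 gives r ≡ 14 ≡ 2 (mod 4).

Converse. If r ≡ 4 (mod 5) and r ≡ 2 (mod 4), then by the Chinese remainder theorem r ≡ 14 (mod 20). This is exactly r ≡ 14 (mod 20).

Both directions hold.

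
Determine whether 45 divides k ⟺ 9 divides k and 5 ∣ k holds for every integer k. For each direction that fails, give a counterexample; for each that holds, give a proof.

(→) If 45 ∣ k, write k = 45q. Since 45 = 5·9, k = 9·(5q), so 9 ∣ k; and since 45 = 9·5, k = 5·(9q), so 5 ∣ k.

(←) Suppose 9 ∣ k and 5 ∣ k. Any common multiple of 9 and 5 is a multiple of their lcm; here gcd(9, 5) = 1, so lcm(9, 5) = 9·5 = 45, so 45 ∣ k.

The biconditional holds.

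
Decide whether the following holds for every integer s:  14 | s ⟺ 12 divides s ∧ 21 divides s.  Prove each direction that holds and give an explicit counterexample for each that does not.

(⇒) This fails: take s = 14. Certainly 14 ∣ 14, but 12 ∤ 14.

(⇐) Suppose 12 ∣ s and 21 ∣ s. Any common multiple of 12 and 21 is a multiple of their lcm; here lcm(12, 21) = 12·21/gcd(12, 21) = 252/3 = 84, so 84 ∣ s. Since 14 ∣ 84, it follows that 14 ∣ s.

The forward direction fails; the converse holds.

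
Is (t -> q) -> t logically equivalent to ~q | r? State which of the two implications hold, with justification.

Both directions fail.

(→) This fails. Under t = T, r = F, q = T, the left side is true but the right side is false.

(←) This fails. Under t = F, r = F, q = F, the left side is false but the right side is true.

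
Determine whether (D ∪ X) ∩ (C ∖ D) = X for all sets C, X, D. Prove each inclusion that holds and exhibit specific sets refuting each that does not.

(⟹) Let x ∈ (D ∪ X) ∩ (C ∖ D). Then x ∈ C ∩ X and x ∉ D, from which x ∈ X.

(⟸) This inclusion fails. Take C = ∅, X = {1}, D = ∅; then 1 ∈ X but 1 ∉ (D ∪ X) ∩ (C ∖ D).

Only the forward inclusion holds.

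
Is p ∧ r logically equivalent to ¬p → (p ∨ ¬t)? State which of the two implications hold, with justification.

[⇒] Assume the antecedent. If r is true, the antecedent forces (r = T, p = T, t = F) or (r = T, p = T, t = T), and ¬p → (p ∨ ¬t) holds there. If r is false, the antecedent cannot hold. Either way ¬p → (p ∨ ¬t) holds.

[⇐] This fails. Under r = F, p = F, t = F, the left side is false but the right side is true.

Only the forward implication holds.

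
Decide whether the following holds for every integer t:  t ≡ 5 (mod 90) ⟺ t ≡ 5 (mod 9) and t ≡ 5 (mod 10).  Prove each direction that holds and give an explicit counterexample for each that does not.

[⇐] If t ≡ 5 (mod 9) and t ≡ 5 (mod 10), then by the Chinese remainder theorem t ≡ 5 (mod 90). This is exactly t ≡ 5 (mod 90).

[⇒] Suppose t ≡ 5 (mod 90); write t = 90j + 5. Since 9 ∣ 90, reducing mod 9 gives t ≡ 5 (mod 9); since 10 ∣ 90, reducing mod 10 gives t ≡ 5 (mod 10).

Both directions hold; the statement is true.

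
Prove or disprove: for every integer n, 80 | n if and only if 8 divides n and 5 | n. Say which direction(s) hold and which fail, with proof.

The forward direction holds; the converse fails.

(→) If 80 ∣ n, write n = 80q. Since 80 = 10·8, n = 8·(10q), so 8 ∣ n; and since 80 = 16·5, n = 5·(16q), so 5 ∣ n.

(←) This fails: take n = 40. Both 8 ∣ 40 and 5 ∣ 40, yet 40 is not a multiple of 80 (since 40 = 0·80 + 40), so 80 ∤ 40.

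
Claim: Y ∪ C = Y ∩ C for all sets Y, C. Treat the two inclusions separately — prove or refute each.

The sets are not equal: only the reverse inclusion holds.

(⊇) Let x ∈ Y ∩ C. Then x ∈ Y ∩ C, from which x ∈ Y ∪ C.

(⊆) This inclusion fails. Take Y = {1}, C = ∅; then 1 ∈ Y ∪ C but 1 ∉ Y ∩ C.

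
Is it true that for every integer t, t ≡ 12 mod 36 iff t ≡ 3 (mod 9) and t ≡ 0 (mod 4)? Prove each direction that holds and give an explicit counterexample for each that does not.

Both directions hold.

(⟸) If t ≡ 3 (mod 9) and t ≡ 0 (mod 4), then by the Chinese remainder theorem t ≡ 12 (mod 36). This is exactly t ≡ 12 (mod 36).

(⟹) Suppose t ≡ 12 (mod 36); write t = 36j + 12. Since 9 ∣ 36, reducing mod 9 gives t ≡ 12 ≡ 3 (mod 9); since 4 ∣ 36, reducing mod 4 gives t ≡ 12 ≡ 0 (mod 4).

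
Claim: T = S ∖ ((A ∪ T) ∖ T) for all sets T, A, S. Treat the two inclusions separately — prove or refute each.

Forward inclusion. This inclusion fails. Take T = {1}, A = ∅, S = ∅; then 1 ∈ T but 1 ∉ S ∖ ((A ∪ T) ∖ T).

Reverse inclusion. This inclusion fails. Take T = ∅, A = ∅, S = {1}; then 1 ∈ S ∖ ((A ∪ T) ∖ T) but 1 ∉ T.

(⊆) fails and (⊇) fails.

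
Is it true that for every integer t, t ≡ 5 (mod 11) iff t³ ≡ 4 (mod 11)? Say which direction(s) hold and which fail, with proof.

(→) Suppose t ≡ 5 (mod 11). Write t = 11j + 5. Then (11j + 5)³ = 1331j³ + 1815j² + 825j + 125 = 11(121j³ + 165j² + 75j + 11) + 4, so t³ ≡ 4 (mod 11).

(←) Conversely, suppose t³ ≡ 4 (mod 11). The only residue r in {0, …, 10} with r³ ≡ 4 (mod 11) is r = 5, so t ≡ 5 (mod 11).

Both directions hold.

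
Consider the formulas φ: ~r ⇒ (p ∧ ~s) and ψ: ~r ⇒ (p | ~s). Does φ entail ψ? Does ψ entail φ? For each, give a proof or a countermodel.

Only the forward implication holds.

(→) Assume the antecedent. If p is true, ~r ⇒ (p | ~s) reduces to true regardless of the other variables. If p is false, the antecedent forces (p = F, r = T, s = F) or (p = F, r = T, s = T), and ~r ⇒ (p | ~s) holds there. Either way ~r ⇒ (p | ~s) holds.

(←) This fails. Under p = F, r = F, s = F, the left side is false but the right side is true.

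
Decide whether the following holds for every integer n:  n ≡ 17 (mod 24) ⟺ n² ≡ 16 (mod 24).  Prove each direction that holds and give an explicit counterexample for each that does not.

(⇒) fails and (⇐) fails.

(⟹) This fails: take n = 17. Then 17 ≡ 17 (mod 24), but 17² = 289 ≡ 1 (mod 24), not 16.

(⟸) This fails: take n = 4. Then 4² = 16 ≡ 16 (mod 24), yet 4 ≡ 4 (mod 24), not 17.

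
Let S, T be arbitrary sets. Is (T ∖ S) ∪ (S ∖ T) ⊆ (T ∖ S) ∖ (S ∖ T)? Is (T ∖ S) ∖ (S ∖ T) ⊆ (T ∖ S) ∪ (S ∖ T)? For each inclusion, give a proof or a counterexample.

The sets are not equal: only the reverse inclusion holds.

Forward inclusion. This inclusion fails. Take S = {1}, T = ∅; then 1 ∈ (T ∖ S) ∪ (S ∖ T) but 1 ∉ (T ∖ S) ∖ (S ∖ T).

Reverse inclusion. Let x ∈ (T ∖ S) ∖ (S ∖ T). Then x ∈ T and x ∉ S, from which x ∈ (T ∖ S) ∪ (S ∖ T).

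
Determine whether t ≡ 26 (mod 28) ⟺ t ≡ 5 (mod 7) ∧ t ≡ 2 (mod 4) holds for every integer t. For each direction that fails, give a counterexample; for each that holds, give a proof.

Both directions hold.

(⟹) Suppose t ≡ 26 (mod 28); write t = 28j + 26. Since 7 ∣ 28, reducing mod 7 gives t ≡ 26 ≡ 5 (mod 7); since 4 ∣ 28, reducing mod 4 gives t ≡ 26 ≡ 2 (mod 4).

(⟸) Conversely, if t ≡ 5 (mod 7) and t ≡ 2 (mod 4), then by the Chinese remainder theorem t ≡ 26 (mod 28). This is exactly t ≡ 26 (mod 28).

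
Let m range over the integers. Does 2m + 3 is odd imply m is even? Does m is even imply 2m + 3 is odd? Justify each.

The forward direction fails; the converse holds.

(⇒) This fails: take m = 5. Then 2m + 3 = 13, which is odd, yet m = 5 is odd, not even.

(⇐) Suppose m is even. Since 2 is even, 2m is even for every m, so 2m + 3 has the same parity as 3, which is odd. Hence 2m + 3 is odd.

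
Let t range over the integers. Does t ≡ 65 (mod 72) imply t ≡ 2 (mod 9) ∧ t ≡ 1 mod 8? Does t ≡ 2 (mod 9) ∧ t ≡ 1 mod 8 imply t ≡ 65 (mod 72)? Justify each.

Both directions hold.

Forward direction. Suppose t ≡ 65 (mod 72); write t = 72j + 65. Since 9 ∣ 72, reducing mod 9 gives t ≡ 65 ≡ 2 (mod 9); since 8 ∣ 72, reducing mod 8 gives t ≡ 65 ≡ 1 (mod 8).

Converse. If t ≡ 2 (mod 9) and t ≡ 1 (mod 8), then by the Chinese remainder theorem t ≡ 65 (mod 72). This is exactly t ≡ 65 (mod 72).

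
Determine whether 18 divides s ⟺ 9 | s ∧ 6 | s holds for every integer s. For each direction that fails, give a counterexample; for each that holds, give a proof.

(⇒) If 18 ∣ s, write s = 18q. Since 18 = 2·9, s = 9·(2q), so 9 ∣ s; and since 18 = 3·6, s = 6·(3q), so 6 ∣ s.

(⇐) Suppose 9 ∣ s and 6 ∣ s. Any common multiple of 9 and 6 is a multiple of their lcm; here lcm(9, 6) = 9·6/gcd(9, 6) = 54/3 = 18, so 18 ∣ s.

The biconditional holds.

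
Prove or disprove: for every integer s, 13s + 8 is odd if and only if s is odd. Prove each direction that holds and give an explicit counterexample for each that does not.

Equivalent; both directions hold.

Forward direction. Suppose 13s + 8 is odd. Since 13 is odd, 13s and s have the same parity, so 13s + 8 ≡ s + 8 (mod 2). As 8 is even, 13s + 8 is odd exactly when s is odd. Thus s is odd.

Converse. Suppose s is odd; write s = 2j + 1. Then 13s + 8 = 13·(2j + 1) + 8 = 2·13j + 21, which is odd.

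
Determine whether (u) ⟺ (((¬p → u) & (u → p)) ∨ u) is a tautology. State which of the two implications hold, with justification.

Only the forward implication holds.

[⇒] Assume the antecedent. If p is true, ((¬p → u) & (u → p)) ∨ u reduces to true regardless of the other variables. If p is false, the antecedent forces (p = F, u = T), and ((¬p → u) & (u → p)) ∨ u holds there. Either way ((¬p → u) & (u → p)) ∨ u holds.

[⇐] This fails. Under p = T, u = F, the left side is false but the right side is true.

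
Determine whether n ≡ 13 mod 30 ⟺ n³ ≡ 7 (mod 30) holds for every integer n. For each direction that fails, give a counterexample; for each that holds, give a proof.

(⟸) Suppose n³ ≡ 7 (mod 30). The only residue r in {0, …, 29} with r³ ≡ 7 (mod 30) is r = 13, so n ≡ 13 (mod 30).

(⟹) Suppose n ≡ 13 mod 30. Write n = 30j + 13. Then (30j + 13)³ = 27000j³ + 35100j² + 15210j + 2197 = 30(900j³ + 1170j² + 507j + 73) + 7, so n³ ≡ 7 (mod 30).

Both directions hold; the statement is true.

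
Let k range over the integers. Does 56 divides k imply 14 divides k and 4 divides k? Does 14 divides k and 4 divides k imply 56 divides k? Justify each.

Forward direction. If 56 ∣ k, write k = 56q. Since 56 = 4·14, k = 14·(4q), so 14 ∣ k; and since 56 = 14·4, k = 4·(14q), so 4 ∣ k.

Converse. This fails: take k = 28. Both 14 ∣ 28 and 4 ∣ 28, yet 28 is not a multiple of 56 (since 28 = 0·56 + 28), so 56 ∤ 28.

Not equivalent: only (⇒) holds.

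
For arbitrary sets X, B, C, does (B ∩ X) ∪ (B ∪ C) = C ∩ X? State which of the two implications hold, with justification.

(⟹) This inclusion fails. Take X = ∅, B = {1}, C = ∅; then 1 ∈ (B ∩ X) ∪ (B ∪ C) but 1 ∉ C ∩ X.

(⟸) Let x ∈ C ∩ X. Then either x ∈ X ∩ C and x ∉ B; or x ∈ X ∩ B ∩ C. In each case x ∈ (B ∩ X) ∪ (B ∪ C), so C ∩ X ⊆ (B ∩ X) ∪ (B ∪ C).

(⊆) fails; (⊇) holds.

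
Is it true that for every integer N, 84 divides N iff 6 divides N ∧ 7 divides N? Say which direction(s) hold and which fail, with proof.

(⇒) holds; (⇐) fails.

(⟹) If 84 ∣ N, write N = 84q. Since 84 = 14·6, N = 6·(14q), so 6 ∣ N; and since 84 = 12·7, N = 7·(12q), so 7 ∣ N.

(⟸) This fails: take N = 42. Both 6 ∣ 42 and 7 ∣ 42, yet 42 is not a multiple of 84 (since 42 = 0·84 + 42), so 84 ∤ 42.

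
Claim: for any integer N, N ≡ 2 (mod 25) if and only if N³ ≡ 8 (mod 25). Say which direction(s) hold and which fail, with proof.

Both directions hold.

(→) Suppose N ≡ 2 (mod 25). Write N = 25j + 2. Then (25j + 2)³ = 15625j³ + 3750j² + 300j + 8 = 25(625j³ + 150j² + 12j) + 8, so N³ ≡ 8 (mod 25).

(←) Conversely, suppose N³ ≡ 8 (mod 25). The only residue r in {0, …, 24} with r³ ≡ 8 (mod 25) is r = 2, so N ≡ 2 (mod 25).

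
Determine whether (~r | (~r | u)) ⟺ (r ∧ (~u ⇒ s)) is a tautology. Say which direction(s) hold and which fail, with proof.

Neither implication holds.

[⇒] This fails. Under u = F, r = F, s = F, the left side is true but the right side is false.

[⇐] This fails. Under u = F, r = T, s = T, the left side is false but the right side is true.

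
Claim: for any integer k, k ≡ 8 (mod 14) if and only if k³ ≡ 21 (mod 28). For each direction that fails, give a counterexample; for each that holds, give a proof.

Neither implication holds.

(⇒) This fails: take k = 8. Then 8 ≡ 8 (mod 14), but 8³ = 512 ≡ 8 (mod 28), not 21.

(⇐) This fails: take k = 21. Then 21³ = 9261 ≡ 21 (mod 28), yet 21 ≡ 7 (mod 14), not 8.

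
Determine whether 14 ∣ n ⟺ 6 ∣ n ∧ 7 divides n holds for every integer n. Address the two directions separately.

The forward direction fails; the converse holds.

Forward direction. This fails: take n = 14. Certainly 14 ∣ 14, but 6 ∤ 14.

Converse. Suppose 6 ∣ n and 7 ∣ n. Any common multiple of 6 and 7 is a multiple of their lcm; here gcd(6, 7) = 1, so lcm(6, 7) = 6·7 = 42, so 42 ∣ n. Since 14 ∣ 42, it follows that 14 ∣ n.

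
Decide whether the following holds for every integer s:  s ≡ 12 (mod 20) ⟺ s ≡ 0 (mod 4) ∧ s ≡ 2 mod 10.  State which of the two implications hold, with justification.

Both directions hold; the statement is true.

(⇒) Suppose s ≡ 12 (mod 20); write s = 20j + 12. Since 4 ∣ 20, reducing mod 4 gives s ≡ 12 ≡ 0 (mod 4); since 10 ∣ 20, reducing mod 10 gives s ≡ 12 ≡ 2 (mod 10).

(⇐) Conversely, if s ≡ 0 (mod 4) and s ≡ 2 (mod 10), then by the Chinese remainder theorem s ≡ 12 (mod 20). This is exactly s ≡ 12 (mod 20).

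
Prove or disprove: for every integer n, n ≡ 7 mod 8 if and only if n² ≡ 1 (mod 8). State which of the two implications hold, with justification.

(→) Suppose n ≡ 7 mod 8. Write n = 8j + 7. Then (8j + 7)² = 64j² + 112j + 49 = 8(8j² + 14j + 6) + 1, so n² ≡ 1 (mod 8).

(←) This fails: take n = 1. Then 1² = 1 ≡ 1 (mod 8), yet 1 ≡ 1 (mod 8), not 7.

Only the forward implication holds.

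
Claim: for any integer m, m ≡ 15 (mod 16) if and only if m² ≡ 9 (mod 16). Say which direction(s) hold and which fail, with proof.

(⇒) This fails: take m = 15. Then 15 ≡ 15 (mod 16), but 15² = 225 ≡ 1 (mod 16), not 9.

(⇐) This fails: take m = 3. Then 3² = 9 ≡ 9 (mod 16), yet 3 ≡ 3 (mod 16), not 15.

(⇒) fails and (⇐) fails.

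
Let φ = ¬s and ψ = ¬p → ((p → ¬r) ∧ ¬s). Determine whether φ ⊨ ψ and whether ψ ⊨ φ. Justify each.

(⇒) Assume the antecedent. If s is true, the antecedent cannot hold. If s is false, ¬p → ((p → ¬r) ∧ ¬s) reduces to true regardless of the other variables. Either way ¬p → ((p → ¬r) ∧ ¬s) holds.

(⇐) This fails. Under s = T, r = F, p = T, the left side is false but the right side is true.

(⇒) holds; (⇐) fails.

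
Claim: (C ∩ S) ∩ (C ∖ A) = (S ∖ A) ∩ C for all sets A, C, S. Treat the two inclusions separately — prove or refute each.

Forward inclusion. Let x ∈ (C ∩ S) ∩ (C ∖ A). Then x ∈ C ∩ S and x ∉ A, from which x ∈ (S ∖ A) ∩ C.

Reverse inclusion. Let x ∈ (S ∖ A) ∩ C. Then x ∈ C ∩ S and x ∉ A, from which x ∈ (C ∩ S) ∩ (C ∖ A).

Both inclusions hold; the sets are equal.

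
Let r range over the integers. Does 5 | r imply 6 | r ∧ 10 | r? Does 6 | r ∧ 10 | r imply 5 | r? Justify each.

(⇒) fails; (⇐) holds.

(⇒) This fails: take r = 5. Certainly 5 ∣ 5, but 6 ∤ 5.

(⇐) Suppose 6 ∣ r and 10 ∣ r. Any common multiple of 6 and 10 is a multiple of their lcm; here lcm(6, 10) = 6·10/gcd(6, 10) = 60/2 = 30, so 30 ∣ r. Since 5 ∣ 30, it follows that 5 ∣ r.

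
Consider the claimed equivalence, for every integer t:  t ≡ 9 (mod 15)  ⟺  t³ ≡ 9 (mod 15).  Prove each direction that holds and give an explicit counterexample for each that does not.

The biconditional holds.

(⟹) Suppose t ≡ 9 (mod 15). Write t = 15j + 9. Then (15j + 9)³ = 3375j³ + 6075j² + 3645j + 729 = 15(225j³ + 405j² + 243j + 48) + 9, so t³ ≡ 9 (mod 15).

(⟸) Conversely, suppose t³ ≡ 9 (mod 15). The only residue r in {0, …, 14} with r³ ≡ 9 (mod 15) is r = 9, so t ≡ 9 (mod 15).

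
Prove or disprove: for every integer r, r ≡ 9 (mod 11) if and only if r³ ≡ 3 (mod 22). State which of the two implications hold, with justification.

Not equivalent: only (⇐) holds.

[⇒] This fails: take r = 20. Then 20 ≡ 9 (mod 11), but 20³ = 8000 ≡ 14 (mod 22), not 3.

[⇐] Conversely, the residues r modulo 22 with r³ ≡ 3 (mod 22) are exactly {9}, and each is ≡ 9 (mod 11).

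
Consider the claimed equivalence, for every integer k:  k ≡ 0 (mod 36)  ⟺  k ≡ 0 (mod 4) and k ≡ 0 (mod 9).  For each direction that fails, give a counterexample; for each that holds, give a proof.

Equivalent; both directions hold.

(→) Suppose k ≡ 0 (mod 36); write k = 36j + 0. Since 4 ∣ 36, reducing mod 4 gives k ≡ 0 (mod 4); since 9 ∣ 36, reducing mod 9 gives k ≡ 0 (mod 9).

(←) Conversely, if k ≡ 0 (mod 4) and k ≡ 0 (mod 9), then by the Chinese remainder theorem k ≡ 0 (mod 36). This is exactly k ≡ 0 (mod 36).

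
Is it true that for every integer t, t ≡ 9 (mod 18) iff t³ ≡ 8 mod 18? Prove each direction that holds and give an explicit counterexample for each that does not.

(⇒) fails and (⇐) fails.

Forward direction. This fails: take t = 9. Then 9 ≡ 9 (mod 18), but 9³ = 729 ≡ 9 (mod 18), not 8.

Converse. This fails: take t = 2. Then 2³ = 8 ≡ 8 (mod 18), yet 2 ≡ 2 (mod 18), not 9.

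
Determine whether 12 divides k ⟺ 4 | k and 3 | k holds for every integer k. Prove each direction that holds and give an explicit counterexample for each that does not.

(⟸) Suppose 4 ∣ k and 3 ∣ k. Any common multiple of 4 and 3 is a multiple of their lcm; here gcd(4, 3) = 1, so lcm(4, 3) = 4·3 = 12, so 12 ∣ k.

(⟹) If 12 ∣ k, write k = 12q. Since 12 = 3·4, k = 4·(3q), so 4 ∣ k; and since 12 = 4·3, k = 3·(4q), so 3 ∣ k.

Both directions hold; the statement is true.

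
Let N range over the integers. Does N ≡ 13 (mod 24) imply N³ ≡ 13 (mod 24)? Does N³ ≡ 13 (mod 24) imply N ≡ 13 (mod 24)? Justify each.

(⟸) Suppose N³ ≡ 13 (mod 24). The only residue r in {0, …, 23} with r³ ≡ 13 (mod 24) is r = 13, so N ≡ 13 (mod 24).

(⟹) Suppose N ≡ 13 (mod 24). Write N = 24j + 13. Then (24j + 13)³ = 13824j³ + 22464j² + 12168j + 2197 = 24(576j³ + 936j² + 507j + 91) + 13, so N³ ≡ 13 (mod 24).

Both directions hold; the statement is true.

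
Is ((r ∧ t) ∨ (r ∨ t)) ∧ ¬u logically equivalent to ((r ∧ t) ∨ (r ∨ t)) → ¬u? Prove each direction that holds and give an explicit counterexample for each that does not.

Only the forward implication holds.

(⇒) Assume the antecedent. If u is true, the antecedent cannot hold. If u is false, ((r ∧ t) ∨ (r ∨ t)) → ¬u reduces to true regardless of the other variables. Either way ((r ∧ t) ∨ (r ∨ t)) → ¬u holds.

(⇐) This fails. Under u = F, t = F, r = F, the left side is false but the right side is true.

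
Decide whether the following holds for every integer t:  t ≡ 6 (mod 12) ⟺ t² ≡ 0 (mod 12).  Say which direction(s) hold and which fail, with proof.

(⟹) Suppose t ≡ 6 (mod 12). Write t = 12j + 6. Then (12j + 6)² = 144j² + 144j + 36 = 12(12j² + 12j + 3) + 0, so t² ≡ 0 (mod 12).

(⟸) This fails: take t = 0. Then 0² = 0 ≡ 0 (mod 12), yet 0 ≡ 0 (mod 12), not 6.

The forward direction holds; the converse fails.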